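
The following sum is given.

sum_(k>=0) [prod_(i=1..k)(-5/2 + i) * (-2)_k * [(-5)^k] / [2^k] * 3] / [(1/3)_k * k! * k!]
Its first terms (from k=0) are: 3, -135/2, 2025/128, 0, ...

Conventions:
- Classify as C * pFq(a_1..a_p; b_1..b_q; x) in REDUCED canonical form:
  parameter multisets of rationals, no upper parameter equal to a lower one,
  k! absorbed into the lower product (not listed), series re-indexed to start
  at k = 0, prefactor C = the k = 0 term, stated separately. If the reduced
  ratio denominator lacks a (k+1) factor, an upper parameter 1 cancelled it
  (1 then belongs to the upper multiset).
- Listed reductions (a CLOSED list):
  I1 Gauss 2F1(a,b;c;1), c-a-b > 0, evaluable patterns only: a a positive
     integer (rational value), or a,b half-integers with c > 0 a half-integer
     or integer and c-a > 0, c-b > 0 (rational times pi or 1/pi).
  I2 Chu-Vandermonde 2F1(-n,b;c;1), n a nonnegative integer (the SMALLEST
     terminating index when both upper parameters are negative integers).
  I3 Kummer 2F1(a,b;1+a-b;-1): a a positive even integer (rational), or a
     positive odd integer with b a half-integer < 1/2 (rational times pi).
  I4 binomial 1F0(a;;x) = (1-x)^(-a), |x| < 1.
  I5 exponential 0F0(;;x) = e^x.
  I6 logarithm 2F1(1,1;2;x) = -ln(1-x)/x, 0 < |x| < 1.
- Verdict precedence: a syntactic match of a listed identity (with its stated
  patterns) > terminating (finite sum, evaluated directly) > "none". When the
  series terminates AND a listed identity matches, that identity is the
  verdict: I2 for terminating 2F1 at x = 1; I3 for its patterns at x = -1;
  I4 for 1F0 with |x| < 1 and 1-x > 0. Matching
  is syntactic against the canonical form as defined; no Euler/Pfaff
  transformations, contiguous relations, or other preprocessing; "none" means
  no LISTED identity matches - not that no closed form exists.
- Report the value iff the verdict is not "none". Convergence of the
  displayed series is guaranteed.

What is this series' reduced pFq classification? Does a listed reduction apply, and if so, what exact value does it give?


Reduced: x = -5/2, 2F2, upper = {-2, -3/2}, lower = {1/3, 1}, C = 3. Verdict: terminating - the sum ends at index 2 because -2 is a negative integer; exact evaluation follows. Sum: -6231/128.

Key step: x = (-5/2) and the denominator's factorial ratio (C = 3, x = -5/2) is a lower Pochhammer.
Consecutive-term ratio: r(k) = (-5/2) * (k-2) (k-3/2) / [(k+1/3) (k+1) (k+1)] - rational in k. x = (-5/2); t_0 = 3; negate the roots.


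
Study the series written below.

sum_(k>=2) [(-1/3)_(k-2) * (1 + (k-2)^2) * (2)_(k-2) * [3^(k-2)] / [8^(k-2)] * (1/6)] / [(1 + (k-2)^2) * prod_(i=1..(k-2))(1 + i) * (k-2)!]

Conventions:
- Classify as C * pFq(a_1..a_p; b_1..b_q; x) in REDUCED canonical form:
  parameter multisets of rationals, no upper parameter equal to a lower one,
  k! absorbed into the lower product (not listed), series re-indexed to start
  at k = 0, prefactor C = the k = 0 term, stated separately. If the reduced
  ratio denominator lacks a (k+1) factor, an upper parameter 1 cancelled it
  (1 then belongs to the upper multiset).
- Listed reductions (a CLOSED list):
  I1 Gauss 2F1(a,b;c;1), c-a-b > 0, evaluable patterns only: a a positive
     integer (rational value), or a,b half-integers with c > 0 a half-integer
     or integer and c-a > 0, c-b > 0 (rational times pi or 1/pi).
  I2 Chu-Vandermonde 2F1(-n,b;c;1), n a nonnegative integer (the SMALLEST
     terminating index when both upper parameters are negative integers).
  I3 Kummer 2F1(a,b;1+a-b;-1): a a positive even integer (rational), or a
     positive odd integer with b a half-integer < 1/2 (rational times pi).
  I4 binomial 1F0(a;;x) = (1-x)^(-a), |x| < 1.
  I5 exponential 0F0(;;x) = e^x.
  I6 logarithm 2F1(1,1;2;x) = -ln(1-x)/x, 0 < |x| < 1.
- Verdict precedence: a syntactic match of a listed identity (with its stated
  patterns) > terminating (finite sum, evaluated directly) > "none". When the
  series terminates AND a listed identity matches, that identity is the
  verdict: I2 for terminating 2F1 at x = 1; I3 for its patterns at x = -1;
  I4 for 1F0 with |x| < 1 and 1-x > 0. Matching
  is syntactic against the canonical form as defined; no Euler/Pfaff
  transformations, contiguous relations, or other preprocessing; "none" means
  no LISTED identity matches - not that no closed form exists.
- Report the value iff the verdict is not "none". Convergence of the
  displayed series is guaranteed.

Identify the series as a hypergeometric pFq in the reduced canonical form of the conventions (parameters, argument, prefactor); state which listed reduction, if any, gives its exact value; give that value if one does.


At argument 3/8: a 1F0 with upper {-1/3}, lower {-}, scaled by C = 1/6. Verdict: this is binomial (I4) (the 1F0 binomial series: exponent 1/3, x = 3/8). Value: (1/6) * (5/8)^(1/3).

Key observation: t_0 = 1/6 here, and the parameter 2 appears in both the upper and lower lists and cancels (alongside the other common factor).
Step ratio: r(k) = (3/8) * (k-1/3) / [(k+1)] - rational in k. x = (3/8); t_0 = 1/6; negate the roots.


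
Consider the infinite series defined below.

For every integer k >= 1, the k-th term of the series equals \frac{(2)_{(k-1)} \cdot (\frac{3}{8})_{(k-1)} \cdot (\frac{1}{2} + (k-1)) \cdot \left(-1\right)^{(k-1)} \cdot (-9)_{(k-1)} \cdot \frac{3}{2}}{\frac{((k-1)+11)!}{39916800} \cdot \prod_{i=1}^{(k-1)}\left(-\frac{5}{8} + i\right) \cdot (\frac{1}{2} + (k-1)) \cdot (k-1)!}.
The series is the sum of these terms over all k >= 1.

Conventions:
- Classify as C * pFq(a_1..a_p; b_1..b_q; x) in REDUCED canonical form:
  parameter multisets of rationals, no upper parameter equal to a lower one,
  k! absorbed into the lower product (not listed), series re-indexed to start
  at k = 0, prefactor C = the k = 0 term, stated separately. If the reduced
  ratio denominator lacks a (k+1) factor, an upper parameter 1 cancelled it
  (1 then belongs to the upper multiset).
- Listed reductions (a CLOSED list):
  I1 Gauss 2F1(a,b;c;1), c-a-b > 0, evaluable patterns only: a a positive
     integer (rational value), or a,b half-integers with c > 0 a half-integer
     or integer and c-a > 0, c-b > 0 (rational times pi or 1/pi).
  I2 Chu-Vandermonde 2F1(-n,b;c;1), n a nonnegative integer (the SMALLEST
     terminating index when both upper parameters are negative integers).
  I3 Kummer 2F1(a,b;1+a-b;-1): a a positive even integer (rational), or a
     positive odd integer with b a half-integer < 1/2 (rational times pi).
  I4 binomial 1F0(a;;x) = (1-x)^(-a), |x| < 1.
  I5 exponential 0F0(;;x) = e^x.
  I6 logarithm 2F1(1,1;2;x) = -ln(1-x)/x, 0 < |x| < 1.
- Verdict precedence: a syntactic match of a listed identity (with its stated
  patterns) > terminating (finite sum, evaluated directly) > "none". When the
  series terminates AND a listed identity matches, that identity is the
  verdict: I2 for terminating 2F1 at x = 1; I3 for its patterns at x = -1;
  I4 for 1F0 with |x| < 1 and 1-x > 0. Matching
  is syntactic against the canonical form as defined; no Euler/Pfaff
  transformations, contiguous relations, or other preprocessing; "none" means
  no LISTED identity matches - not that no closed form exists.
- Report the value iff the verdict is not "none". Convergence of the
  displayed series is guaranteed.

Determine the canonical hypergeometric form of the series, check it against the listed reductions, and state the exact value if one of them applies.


With C = \frac{3}{2}: the canonical form is 2F1(-9, 2; 12; -1). Verdict: the Kummer evaluation I3 fires (x = -1; c = 12 equals 1+a-b for upper {-9, 2}: listed pattern). Hence: \frac{33}{4}.

The tell: x = -1 and the parameter 3/8 appears in both the upper and lower lists and cancels (alongside the other common factor).
Ratio: r(k) = -1 * (k-9) (k+2) / [(k+12) (k+1)] ; factor over Q: parameters, x = -1, and C = \frac{3}{2}.


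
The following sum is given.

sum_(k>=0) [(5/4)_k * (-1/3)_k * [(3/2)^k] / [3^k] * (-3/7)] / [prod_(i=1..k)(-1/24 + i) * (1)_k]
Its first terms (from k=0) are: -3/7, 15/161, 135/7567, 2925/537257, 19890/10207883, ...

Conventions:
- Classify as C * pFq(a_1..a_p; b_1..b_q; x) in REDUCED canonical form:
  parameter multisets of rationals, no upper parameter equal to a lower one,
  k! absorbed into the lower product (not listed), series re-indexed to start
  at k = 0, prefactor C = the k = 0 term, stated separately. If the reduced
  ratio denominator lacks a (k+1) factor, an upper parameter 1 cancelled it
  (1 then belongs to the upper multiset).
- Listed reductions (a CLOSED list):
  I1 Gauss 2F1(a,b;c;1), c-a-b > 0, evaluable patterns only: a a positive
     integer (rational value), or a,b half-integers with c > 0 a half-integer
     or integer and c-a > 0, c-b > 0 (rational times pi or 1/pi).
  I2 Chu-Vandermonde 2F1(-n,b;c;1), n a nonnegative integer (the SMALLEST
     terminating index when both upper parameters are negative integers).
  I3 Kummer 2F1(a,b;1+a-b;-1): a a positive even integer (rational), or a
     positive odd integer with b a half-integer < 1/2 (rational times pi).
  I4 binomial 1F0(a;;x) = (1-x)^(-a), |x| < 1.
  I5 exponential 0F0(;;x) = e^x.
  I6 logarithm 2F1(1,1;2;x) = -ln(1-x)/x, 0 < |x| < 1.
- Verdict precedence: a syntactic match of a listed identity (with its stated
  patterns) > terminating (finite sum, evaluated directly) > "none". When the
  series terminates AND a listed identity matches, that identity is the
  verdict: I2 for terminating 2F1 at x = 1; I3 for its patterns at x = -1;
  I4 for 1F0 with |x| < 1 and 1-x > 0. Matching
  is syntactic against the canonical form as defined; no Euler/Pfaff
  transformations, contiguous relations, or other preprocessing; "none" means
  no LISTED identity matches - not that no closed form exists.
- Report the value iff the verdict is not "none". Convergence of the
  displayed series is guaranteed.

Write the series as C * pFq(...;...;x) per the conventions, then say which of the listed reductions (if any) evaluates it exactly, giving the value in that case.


Prefactor -3/7, argument 1/2: 2F1 with upper {-1/3, 5/4} over lower {23/24}. Verdict: none here - no I1-I6 shape fits x = 1/2 with lower {23/24}.

First insight: with t_0 = -3/7, the two k-th powers (prefactor -3/7) combine into one argument.
Consecutive-term ratio: r(k) = (1/2) * (k-1/3) (k+5/4) / [(k+23/24) (k+1)] - rational in k. x = (1/2); t_0 = -3/7; negate the roots.


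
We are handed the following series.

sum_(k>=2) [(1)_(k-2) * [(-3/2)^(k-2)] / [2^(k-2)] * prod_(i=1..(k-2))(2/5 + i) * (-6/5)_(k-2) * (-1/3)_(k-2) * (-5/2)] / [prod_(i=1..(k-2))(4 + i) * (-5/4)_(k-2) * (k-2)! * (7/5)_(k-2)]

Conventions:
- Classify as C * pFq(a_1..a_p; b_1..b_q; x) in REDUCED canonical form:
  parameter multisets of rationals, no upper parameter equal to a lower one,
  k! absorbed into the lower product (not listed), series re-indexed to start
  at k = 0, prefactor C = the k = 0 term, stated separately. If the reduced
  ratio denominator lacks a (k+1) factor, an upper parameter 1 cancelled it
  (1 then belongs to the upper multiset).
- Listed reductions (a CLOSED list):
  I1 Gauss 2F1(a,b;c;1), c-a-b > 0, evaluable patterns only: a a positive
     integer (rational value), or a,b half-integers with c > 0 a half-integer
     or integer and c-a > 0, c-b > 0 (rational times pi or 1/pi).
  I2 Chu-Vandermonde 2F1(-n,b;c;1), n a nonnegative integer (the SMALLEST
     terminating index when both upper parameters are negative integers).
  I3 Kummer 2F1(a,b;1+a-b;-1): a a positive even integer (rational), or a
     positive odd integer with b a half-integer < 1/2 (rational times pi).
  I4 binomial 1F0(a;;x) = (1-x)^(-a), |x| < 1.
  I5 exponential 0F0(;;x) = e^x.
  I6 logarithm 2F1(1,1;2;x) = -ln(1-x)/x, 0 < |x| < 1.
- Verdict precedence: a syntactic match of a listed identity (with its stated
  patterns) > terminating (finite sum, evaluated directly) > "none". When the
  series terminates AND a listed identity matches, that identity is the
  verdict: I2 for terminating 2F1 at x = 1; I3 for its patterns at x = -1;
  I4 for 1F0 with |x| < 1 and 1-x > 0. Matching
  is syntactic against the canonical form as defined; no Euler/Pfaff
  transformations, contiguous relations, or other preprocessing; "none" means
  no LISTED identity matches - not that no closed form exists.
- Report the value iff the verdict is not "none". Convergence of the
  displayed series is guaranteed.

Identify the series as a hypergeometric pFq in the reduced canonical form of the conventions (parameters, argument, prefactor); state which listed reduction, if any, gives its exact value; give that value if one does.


Prefactor -5/2, argument -3/4: 3F2 with upper {-6/5, -1/3, 1} over lower {-5/4, 5}. Verdict: none here - no I1-I6 shape fits x = -3/4 with lower {-5/4, 5}.

First insight: from the first term -5/2: the running product (prefactor -5/2) telescopes to a rising factorial.
Ratio: r(k) = (-3/4) * (k-6/5) (k-1/3) (k+1) / [(k-5/4) (k+5) (k+1)] - rational in k. x = (-3/4); t_0 = -5/2; negate the roots.


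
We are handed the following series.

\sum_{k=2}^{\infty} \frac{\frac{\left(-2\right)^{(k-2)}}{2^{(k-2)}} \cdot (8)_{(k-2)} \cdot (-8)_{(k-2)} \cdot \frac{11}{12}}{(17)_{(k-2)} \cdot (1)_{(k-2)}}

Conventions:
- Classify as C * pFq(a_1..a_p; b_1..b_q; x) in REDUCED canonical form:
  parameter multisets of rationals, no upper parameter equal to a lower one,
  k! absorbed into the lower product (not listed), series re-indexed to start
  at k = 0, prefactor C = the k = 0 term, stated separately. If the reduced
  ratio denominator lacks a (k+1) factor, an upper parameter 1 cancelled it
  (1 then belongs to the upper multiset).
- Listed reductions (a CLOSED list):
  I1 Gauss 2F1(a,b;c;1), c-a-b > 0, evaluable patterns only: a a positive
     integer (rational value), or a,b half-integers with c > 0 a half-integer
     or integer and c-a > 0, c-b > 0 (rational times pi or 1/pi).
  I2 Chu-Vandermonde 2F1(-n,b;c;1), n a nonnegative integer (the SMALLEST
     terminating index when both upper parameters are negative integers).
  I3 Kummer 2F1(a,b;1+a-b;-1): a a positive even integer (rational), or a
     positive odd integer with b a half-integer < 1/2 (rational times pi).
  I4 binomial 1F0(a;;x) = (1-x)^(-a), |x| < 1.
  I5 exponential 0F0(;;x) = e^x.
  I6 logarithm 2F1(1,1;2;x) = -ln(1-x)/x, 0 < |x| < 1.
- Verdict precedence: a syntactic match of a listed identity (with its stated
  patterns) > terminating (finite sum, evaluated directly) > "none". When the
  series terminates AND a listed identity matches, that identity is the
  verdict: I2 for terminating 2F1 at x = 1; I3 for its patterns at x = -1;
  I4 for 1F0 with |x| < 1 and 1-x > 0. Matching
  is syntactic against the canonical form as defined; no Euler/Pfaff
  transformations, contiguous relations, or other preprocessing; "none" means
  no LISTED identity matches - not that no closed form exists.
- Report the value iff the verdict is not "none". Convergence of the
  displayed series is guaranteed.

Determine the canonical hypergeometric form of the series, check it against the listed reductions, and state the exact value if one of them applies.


Canonical form: C = \frac{11}{12} times 2F1 with upper {-8, 8}, lower {17}, x = -1. Verdict: Kummer (I3) fires (x = -1; c = 17 equals 1+a-b for upper {-8, 8}: listed pattern). Hence: \frac{143}{6}.

Structural cue: x = -1 and (1)_k (C = 11/12) is k! itself.
Consecutive-term ratio: r(k) = -1 * (k-8) (k+8) / [(k+17) (k+1)] - rational in k, leading ratio -1; with t_0 = \frac{11}{12}, classification follows.


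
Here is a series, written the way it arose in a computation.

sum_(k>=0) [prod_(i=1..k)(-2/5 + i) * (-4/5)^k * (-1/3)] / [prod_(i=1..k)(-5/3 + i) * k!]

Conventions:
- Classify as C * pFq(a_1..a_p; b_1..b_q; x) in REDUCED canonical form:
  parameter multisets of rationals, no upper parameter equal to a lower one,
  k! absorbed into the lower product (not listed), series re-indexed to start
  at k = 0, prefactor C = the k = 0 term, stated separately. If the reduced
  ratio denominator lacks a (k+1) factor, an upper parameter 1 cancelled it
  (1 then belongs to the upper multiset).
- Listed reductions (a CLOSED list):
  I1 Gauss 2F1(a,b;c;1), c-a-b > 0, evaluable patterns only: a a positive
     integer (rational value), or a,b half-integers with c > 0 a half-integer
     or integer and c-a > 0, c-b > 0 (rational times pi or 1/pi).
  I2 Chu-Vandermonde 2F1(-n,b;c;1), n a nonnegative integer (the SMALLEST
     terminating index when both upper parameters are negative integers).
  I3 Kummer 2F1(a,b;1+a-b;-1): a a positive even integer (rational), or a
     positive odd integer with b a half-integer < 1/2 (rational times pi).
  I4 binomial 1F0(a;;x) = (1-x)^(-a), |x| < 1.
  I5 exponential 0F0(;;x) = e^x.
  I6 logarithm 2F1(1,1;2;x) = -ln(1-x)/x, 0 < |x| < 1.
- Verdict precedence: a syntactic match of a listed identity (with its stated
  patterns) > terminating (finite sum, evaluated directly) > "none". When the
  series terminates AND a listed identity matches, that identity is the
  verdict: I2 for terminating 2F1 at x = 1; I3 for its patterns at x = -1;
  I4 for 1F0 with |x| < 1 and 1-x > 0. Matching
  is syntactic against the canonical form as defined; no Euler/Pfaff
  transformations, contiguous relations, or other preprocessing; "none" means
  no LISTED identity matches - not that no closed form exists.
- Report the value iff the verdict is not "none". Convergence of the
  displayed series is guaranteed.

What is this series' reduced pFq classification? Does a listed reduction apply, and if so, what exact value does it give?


Reduced: x = -4/5, 1F1, upper = {3/5}, lower = {-2/3}, C = -1/3. Verdict: none - at argument -4/5 the multisets {3/5} ; {-2/3} match no listed identity.

Key step: t_0 being -1/3, the running product (prefactor -1/3) telescopes to a rising factorial.
Step ratio: r(k) = (-4/5) * (k+3/5) / [(k-2/3) (k+1)] - rational in k, leading ratio (-4/5); with t_0 = -1/3, classification follows.


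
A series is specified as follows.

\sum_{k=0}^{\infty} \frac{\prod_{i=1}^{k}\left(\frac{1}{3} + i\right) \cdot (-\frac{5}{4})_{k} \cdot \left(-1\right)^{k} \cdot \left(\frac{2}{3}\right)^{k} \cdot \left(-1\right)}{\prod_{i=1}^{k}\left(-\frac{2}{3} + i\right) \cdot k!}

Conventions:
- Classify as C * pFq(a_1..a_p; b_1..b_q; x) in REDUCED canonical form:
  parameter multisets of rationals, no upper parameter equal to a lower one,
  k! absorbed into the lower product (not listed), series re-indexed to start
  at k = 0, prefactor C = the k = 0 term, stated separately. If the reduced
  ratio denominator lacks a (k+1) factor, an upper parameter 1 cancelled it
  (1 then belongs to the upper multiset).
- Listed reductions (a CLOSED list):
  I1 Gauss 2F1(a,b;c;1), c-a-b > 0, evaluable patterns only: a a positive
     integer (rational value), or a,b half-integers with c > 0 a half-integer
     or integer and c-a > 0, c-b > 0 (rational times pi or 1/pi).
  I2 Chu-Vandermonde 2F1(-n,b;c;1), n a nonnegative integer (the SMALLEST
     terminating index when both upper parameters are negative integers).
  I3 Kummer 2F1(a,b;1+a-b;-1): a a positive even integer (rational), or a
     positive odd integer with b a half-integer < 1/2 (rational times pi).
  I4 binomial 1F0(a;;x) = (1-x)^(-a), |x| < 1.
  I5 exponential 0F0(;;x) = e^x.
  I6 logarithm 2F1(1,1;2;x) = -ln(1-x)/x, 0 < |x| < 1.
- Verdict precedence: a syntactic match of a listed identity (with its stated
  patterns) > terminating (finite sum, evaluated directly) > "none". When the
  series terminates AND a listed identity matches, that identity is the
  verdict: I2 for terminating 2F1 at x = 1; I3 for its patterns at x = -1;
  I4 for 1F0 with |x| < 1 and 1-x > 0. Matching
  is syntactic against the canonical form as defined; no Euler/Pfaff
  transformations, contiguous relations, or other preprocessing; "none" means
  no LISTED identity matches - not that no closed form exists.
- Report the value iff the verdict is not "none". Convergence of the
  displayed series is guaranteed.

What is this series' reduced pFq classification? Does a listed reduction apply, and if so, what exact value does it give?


The series (x = -\frac{2}{3}) is 2F1: upper {-\frac{5}{4}, \frac{4}{3}}, lower {\frac{1}{3}}, prefactor -1. Verdict: none - this 2F1 at x = -\frac{2}{3} matches no listed pattern, and upper {-\frac{5}{4}, \frac{4}{3}} holds no stopper.

The tell: t_0 being -1, the (-1)^k factor (prefactor -1) folds into the argument's sign.
Step ratio: r(k) = -\frac{2}{3} * (k-\frac{5}{4}) (k+\frac{4}{3}) / [(k+\frac{1}{3}) (k+1)] - rational in k, leading ratio -\frac{2}{3}; with t_0 = -1, classification follows.


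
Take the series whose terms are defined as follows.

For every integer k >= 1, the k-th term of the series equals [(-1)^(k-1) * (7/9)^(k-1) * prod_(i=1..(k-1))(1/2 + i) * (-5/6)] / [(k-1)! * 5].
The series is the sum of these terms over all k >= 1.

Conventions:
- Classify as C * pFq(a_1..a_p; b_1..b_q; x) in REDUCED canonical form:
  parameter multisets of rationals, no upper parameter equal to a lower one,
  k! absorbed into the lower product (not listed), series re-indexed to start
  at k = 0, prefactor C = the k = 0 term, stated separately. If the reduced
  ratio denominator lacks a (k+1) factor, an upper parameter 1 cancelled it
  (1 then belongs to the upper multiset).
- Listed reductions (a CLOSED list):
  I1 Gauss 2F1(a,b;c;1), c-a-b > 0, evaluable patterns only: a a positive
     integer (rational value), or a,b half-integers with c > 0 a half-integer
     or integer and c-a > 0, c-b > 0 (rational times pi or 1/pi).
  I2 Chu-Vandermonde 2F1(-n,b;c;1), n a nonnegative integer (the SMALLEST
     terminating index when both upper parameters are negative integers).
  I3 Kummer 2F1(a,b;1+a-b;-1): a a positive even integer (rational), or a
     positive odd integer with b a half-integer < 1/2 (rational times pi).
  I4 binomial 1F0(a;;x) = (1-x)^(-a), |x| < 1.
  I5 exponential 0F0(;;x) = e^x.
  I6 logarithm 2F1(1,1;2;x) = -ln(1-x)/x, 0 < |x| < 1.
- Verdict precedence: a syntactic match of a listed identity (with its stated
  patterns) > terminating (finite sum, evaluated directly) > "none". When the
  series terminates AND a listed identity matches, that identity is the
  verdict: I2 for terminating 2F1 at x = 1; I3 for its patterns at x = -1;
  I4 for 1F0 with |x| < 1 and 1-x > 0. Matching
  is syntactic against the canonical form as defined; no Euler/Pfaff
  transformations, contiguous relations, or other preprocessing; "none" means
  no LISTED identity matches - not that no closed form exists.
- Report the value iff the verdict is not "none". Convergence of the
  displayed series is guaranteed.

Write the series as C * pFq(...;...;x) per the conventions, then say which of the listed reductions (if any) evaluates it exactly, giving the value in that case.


First insight: with t_0 = -1/6, the (-1)^k factor (C = -1/6) folds into the argument's sign.
Adjacent-term ratio: r(k) = (-7/9) * (k+3/2) / [(k+1)] - poly over poly, x = (-7/9) from leading terms; C = -1/6 at k = 0.

x = -7/9 here; the reduced form reads 1F0, upper {3/2}, lower {-}, C = -1/6. Verdict: this is the I4 binomial reduction (the 1F0 binomial series: exponent -3/2, x = -7/9). Sum: (-1/6) * (16/9)^(-3/2).


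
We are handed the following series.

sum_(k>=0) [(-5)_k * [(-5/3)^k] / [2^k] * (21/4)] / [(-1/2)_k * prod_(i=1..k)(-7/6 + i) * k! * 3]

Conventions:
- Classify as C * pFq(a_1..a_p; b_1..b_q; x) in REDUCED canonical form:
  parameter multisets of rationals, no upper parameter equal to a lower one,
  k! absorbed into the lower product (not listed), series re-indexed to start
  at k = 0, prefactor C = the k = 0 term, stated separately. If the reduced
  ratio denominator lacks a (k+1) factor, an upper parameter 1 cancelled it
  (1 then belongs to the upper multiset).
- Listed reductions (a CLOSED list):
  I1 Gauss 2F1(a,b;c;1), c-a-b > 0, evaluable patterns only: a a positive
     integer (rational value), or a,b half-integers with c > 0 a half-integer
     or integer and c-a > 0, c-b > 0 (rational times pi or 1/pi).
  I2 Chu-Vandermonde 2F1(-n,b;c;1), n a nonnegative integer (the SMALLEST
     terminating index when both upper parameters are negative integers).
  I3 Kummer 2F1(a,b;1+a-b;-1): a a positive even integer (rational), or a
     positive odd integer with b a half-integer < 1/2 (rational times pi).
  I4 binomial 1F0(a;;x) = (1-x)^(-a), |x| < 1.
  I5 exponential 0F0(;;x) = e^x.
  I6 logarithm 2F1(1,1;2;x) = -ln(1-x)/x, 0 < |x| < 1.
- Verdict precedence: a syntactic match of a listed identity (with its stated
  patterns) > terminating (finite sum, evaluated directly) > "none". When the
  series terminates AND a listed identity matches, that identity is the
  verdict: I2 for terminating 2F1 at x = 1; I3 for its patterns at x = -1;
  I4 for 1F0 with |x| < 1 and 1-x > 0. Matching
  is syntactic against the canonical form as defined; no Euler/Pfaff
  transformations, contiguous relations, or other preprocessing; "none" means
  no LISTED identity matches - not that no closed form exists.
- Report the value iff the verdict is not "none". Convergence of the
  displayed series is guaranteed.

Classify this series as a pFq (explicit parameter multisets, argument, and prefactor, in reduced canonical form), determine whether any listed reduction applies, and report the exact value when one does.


x = -5/6 here; the reduced form reads 1F2, upper {-5}, lower {-1/2, -1/6}, C = 7/4. Verdict: terminating - no listed pattern fits, but -5 in the upper list cuts the series at k = 5; direct evaluation. Exact value: 28470571/51612.

The tell: x = (-5/6) and the constant factors (prefactor 7/4) combine into one prefactor.
Term ratio: r(k) = (-5/6) * (k-5) / [(k-1/2) (k-1/6) (k+1)] - rational in k, leading ratio (-5/6); with t_0 = 7/4, classification follows.


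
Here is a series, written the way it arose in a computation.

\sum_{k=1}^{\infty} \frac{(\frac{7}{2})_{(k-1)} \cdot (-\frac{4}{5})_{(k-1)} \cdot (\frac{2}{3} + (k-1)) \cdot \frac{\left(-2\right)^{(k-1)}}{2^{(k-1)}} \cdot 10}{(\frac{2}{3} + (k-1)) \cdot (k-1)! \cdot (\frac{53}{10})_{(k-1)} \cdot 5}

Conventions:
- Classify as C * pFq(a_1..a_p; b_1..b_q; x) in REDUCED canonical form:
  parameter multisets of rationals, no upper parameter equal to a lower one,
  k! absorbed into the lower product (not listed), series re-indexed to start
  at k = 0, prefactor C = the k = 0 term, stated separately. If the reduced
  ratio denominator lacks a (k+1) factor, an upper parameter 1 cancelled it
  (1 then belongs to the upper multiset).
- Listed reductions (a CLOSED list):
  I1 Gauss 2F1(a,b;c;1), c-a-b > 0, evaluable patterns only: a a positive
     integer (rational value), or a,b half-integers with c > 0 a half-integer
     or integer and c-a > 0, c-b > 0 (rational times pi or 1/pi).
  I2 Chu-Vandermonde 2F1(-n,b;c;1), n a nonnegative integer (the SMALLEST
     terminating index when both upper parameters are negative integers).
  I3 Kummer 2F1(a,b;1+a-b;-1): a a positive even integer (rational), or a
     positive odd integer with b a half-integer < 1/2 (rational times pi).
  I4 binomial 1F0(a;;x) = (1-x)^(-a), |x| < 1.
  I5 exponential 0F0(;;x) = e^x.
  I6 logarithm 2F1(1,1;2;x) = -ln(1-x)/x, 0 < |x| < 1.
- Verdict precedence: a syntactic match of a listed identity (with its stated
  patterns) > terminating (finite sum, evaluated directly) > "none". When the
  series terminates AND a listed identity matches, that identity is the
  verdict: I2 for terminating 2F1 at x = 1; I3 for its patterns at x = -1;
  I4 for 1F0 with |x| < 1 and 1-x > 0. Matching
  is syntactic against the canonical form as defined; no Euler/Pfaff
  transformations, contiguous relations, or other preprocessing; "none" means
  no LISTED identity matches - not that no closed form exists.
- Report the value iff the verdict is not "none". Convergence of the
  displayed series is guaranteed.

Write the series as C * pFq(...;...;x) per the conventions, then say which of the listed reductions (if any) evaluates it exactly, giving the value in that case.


At argument -1: a 2F1 with upper {-\frac{4}{5}, \frac{7}{2}}, lower {\frac{53}{10}}, scaled by C = 2. Verdict: none - at argument -1 the multisets {-\frac{4}{5}, \frac{7}{2}} ; {\frac{53}{10}} match no listed identity.

Structural cue: t_0 being 2, k + 2/3 divides numerator and denominator alike; C = 2 after cancelling.
Consecutive-term ratio: r(k) = -1 * (k-\frac{4}{5}) (k+\frac{7}{2}) / [(k+\frac{53}{10}) (k+1)] - rational in k, leading ratio -1; with t_0 = 2, classification follows.


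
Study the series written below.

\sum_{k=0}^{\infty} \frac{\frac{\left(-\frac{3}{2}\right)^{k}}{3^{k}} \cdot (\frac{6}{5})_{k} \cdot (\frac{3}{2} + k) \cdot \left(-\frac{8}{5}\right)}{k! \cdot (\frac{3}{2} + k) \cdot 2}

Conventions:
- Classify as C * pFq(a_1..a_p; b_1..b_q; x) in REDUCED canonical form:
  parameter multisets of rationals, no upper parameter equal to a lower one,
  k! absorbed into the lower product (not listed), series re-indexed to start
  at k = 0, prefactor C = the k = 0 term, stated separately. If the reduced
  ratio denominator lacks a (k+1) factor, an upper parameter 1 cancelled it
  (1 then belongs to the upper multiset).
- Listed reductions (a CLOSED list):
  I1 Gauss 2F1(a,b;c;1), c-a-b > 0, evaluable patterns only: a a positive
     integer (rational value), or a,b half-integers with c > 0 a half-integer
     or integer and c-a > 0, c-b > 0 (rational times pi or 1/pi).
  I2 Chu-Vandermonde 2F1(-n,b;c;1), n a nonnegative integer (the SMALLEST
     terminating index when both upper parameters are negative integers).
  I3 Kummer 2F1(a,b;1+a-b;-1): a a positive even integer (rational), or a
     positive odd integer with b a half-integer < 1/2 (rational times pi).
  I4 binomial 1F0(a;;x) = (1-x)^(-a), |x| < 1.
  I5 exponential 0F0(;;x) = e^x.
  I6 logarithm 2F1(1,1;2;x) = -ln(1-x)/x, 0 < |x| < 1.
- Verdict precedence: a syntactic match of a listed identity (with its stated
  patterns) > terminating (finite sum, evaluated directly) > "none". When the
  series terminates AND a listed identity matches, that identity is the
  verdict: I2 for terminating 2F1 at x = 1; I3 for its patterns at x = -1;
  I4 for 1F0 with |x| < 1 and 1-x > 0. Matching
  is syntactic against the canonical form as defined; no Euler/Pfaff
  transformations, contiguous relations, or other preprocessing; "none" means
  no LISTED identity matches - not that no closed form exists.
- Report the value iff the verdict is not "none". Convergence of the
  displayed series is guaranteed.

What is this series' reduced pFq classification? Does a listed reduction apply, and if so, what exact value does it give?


x = -\frac{1}{2} here; the reduced form reads 1F0, upper {\frac{6}{5}}, lower {-}, C = -\frac{4}{5}. Verdict at x = -\frac{1}{2}: binomial (I4) matches (the 1F0 binomial series: exponent -6/5, x = -\frac{1}{2}). Hence: \left(-\frac{4}{5}\right) \cdot \left(\frac{3}{2}\right)^{-\frac{6}{5}}.

Structural cue: from the first term -\frac{4}{5}: the constant factors (C = -4/5) combine into one prefactor.
Ratio: r(k) = -\frac{1}{2} * (k+\frac{6}{5}) / [(k+1)] - rational; roots negated = parameters, x = -\frac{1}{2}, C = -\frac{4}{5}.


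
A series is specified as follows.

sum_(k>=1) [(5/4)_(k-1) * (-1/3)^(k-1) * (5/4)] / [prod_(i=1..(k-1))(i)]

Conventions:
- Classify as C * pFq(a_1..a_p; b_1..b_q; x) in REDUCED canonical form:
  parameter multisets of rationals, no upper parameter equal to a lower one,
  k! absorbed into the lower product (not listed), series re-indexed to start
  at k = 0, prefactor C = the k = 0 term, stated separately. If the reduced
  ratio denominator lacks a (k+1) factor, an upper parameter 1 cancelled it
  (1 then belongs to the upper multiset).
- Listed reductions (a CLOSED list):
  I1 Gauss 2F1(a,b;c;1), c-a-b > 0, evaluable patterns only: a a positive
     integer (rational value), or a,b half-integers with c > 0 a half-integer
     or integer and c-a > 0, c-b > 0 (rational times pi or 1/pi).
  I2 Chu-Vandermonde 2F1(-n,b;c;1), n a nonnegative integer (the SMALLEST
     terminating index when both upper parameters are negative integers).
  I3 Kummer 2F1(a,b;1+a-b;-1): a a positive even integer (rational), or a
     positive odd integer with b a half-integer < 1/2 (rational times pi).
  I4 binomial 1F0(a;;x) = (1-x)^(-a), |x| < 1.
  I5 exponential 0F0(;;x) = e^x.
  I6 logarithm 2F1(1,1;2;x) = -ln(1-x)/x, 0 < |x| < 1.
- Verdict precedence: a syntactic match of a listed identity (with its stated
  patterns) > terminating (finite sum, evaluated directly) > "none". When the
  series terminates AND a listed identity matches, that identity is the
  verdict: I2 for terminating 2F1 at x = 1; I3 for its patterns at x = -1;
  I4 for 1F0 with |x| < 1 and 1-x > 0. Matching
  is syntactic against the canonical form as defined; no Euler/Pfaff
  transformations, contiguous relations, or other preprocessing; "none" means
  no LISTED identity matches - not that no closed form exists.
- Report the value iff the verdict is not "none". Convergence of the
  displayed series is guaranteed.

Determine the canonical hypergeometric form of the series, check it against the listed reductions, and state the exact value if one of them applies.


Prefactor 5/4, argument -1/3: 1F0 with upper {5/4} over lower {-}. Verdict at x = -1/3: the I4 binomial reduction matches (the 1F0 binomial series: exponent -5/4, x = -1/3). Hence: (5/4) * (4/3)^(-5/4).

Structural cue: with t_0 = 5/4, the product of the first k integers (C = 5/4) is k!.
Ratio: r(k) = (-1/3) * (k+5/4) / [(k+1)] - rational; roots negated = parameters, x = (-1/3), C = 5/4.


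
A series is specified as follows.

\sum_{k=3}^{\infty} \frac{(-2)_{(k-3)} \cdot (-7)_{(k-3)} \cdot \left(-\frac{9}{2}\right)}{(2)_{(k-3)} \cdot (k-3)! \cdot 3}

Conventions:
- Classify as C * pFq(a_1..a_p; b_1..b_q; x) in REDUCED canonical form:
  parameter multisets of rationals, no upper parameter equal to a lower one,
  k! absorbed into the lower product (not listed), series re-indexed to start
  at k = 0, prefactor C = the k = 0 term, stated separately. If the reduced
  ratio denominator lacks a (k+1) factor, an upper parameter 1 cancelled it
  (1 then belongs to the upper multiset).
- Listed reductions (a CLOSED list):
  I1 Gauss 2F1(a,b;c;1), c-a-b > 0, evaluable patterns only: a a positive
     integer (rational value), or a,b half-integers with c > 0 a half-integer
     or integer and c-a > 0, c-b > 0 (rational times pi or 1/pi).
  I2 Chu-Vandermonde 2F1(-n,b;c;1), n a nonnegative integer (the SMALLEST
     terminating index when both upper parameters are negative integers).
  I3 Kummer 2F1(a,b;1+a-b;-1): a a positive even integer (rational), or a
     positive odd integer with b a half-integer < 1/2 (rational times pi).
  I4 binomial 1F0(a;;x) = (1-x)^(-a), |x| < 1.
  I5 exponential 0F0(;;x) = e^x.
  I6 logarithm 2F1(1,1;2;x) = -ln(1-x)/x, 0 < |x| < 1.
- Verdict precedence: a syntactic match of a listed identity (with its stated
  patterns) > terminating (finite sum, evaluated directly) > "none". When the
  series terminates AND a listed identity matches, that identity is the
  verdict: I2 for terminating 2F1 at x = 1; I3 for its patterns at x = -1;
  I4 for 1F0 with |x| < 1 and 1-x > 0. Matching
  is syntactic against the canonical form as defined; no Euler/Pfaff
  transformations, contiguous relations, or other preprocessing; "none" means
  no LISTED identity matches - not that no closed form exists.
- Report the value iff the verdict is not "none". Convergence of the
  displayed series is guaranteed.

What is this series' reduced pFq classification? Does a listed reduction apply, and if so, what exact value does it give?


This is -\frac{3}{2} * 2F1(-7, -2; 2; 1) in reduced canonical form. Verdict: the Chu-Vandermonde identity I2 applies (terminating 2F1 at x = 1 with n = 2, b = -7, c = 2). Sum: -\frac{45}{2}.

Key step: x = 1 and the constant factors (C = -3/2) combine into one prefactor.
Step ratio: r(k) = 1 * (k-7) (k-2) / [(k+2) (k+1)] - rational; roots negated = parameters, x = 1, C = -\frac{3}{2}.


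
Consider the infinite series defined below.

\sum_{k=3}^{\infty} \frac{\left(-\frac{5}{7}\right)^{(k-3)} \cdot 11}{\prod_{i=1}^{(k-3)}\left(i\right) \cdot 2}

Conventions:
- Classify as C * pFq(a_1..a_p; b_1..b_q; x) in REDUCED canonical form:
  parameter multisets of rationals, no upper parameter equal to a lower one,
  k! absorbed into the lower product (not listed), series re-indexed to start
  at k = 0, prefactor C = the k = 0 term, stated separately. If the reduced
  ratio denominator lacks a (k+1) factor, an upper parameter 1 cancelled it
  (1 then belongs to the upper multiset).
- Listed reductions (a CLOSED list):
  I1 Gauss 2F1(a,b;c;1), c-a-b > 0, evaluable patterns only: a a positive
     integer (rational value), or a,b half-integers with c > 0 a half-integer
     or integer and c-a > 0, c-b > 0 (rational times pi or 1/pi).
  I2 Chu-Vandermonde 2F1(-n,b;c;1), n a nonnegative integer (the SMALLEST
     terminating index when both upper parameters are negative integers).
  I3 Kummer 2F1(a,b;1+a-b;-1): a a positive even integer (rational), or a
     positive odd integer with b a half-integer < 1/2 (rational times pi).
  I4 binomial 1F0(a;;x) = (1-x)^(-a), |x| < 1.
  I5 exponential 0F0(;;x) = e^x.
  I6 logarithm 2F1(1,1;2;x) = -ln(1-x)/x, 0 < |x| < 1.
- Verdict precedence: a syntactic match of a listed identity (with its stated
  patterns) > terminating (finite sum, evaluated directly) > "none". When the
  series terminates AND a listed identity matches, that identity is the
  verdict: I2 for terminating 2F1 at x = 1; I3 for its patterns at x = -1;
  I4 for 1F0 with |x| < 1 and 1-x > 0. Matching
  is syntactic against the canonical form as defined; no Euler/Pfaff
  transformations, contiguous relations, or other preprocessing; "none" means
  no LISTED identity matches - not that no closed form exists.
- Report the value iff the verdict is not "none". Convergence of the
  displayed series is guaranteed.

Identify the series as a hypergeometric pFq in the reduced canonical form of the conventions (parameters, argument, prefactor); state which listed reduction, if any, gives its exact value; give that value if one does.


The series (x = -\frac{5}{7}) is 0F0: upper {-}, lower {-}, prefactor \frac{11}{2}. Verdict: the exponential series (I5) matches (the 0F0 exponential series at x = -\frac{5}{7}). Sum: \frac{11}{2} \cdot e^{-\frac{5}{7}}.

Structural cue: t_0 = \frac{11}{2} here, and the product of the first k integers (C = 11/2) is k!.
Term ratio: r(k) = -\frac{5}{7} * 1 / [(k+1)] ; factor over Q: parameters, x = -\frac{5}{7}, and C = \frac{11}{2}.


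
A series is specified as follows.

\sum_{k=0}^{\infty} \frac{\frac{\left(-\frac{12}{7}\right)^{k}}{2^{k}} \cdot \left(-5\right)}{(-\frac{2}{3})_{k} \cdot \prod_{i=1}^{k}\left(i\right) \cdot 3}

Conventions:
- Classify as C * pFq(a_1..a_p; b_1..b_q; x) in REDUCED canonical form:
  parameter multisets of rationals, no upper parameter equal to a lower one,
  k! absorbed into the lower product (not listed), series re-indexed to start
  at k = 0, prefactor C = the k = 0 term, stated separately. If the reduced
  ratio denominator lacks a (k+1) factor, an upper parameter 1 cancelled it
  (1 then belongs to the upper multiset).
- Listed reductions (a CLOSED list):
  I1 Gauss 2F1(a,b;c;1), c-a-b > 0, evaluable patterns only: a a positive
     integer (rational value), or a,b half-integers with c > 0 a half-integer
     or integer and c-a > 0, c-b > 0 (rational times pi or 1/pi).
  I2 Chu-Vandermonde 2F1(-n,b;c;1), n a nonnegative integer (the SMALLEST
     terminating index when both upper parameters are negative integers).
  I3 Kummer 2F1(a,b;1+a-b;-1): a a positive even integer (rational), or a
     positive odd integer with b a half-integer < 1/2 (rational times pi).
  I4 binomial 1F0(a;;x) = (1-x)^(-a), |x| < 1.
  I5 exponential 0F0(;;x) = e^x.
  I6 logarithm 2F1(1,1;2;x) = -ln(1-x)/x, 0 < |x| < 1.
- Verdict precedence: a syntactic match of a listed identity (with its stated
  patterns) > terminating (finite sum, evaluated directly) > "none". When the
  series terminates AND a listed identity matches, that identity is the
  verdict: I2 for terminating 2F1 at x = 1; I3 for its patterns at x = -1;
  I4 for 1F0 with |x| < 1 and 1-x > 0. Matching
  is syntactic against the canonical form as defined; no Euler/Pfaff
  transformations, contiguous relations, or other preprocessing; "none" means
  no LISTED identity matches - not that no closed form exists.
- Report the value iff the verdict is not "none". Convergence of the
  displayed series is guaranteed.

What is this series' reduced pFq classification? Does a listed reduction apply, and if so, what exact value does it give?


Reduced: x = -\frac{6}{7}, 0F1, upper = {-}, lower = {-\frac{2}{3}}, C = -\frac{5}{3}. Verdict: no listed reduction: x = -\frac{6}{7} and upper {-} fail every I1-I6 pattern.

The tell: from the first term -\frac{5}{3}: the constant factors (prefactor -5/3) combine into one prefactor.
Ratio: r(k) = -\frac{6}{7} * 1 / [(k-\frac{2}{3}) (k+1)] - rational; roots negated = parameters, x = -\frac{6}{7}, C = -\frac{5}{3}.
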